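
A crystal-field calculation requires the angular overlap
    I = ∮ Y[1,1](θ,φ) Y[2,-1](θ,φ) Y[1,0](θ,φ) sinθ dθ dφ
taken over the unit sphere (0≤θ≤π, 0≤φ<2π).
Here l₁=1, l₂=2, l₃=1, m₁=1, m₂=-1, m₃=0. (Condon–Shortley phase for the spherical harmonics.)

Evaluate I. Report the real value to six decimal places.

-0.218510

Rules hold: Σm=0, L=4 even, 1≤1≤3.
N = 3·5·3 = 45
Δ = 2!·0!·2!/5! = 1/30
Racah Σ t=1..1: t=1:−1/1 = -1/1
⇒ 3j(1 2 1; 0 0 0)² = 2/15, sgn +1
Racah Σ t=0..0: t=0:+1/2 = 1/2
⇒ 3j(1 2 1; 1 -1 0)² = 1/10, sgn -1
4πI² = N·(3j₀)²·(3jₘ)² = 3/5
I = -1·√(0.6/4π) = -0.21850969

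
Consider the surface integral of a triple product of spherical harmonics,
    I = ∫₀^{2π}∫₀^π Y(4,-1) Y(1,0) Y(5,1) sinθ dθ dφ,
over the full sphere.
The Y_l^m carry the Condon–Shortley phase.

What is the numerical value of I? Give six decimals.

-0.240571

Rules hold: Σm=0, L=10 even, 3≤5≤5.
N = 9·3·11 = 297
Δ = 0!·8!·2!/11! = 1/495
Racah Σ t=0..0: t=0:+1/576 = 1/576
⇒ 3j(4 1 5; 0 0 0)² = 5/99, sgn -1
Racah Σ t=0..0: t=0:+1/720 = 1/720
⇒ 3j(4 1 5; -1 0 1)² = 8/165, sgn +1
4πI² = N·(3j₀)²·(3jₘ)² = 8/11
I = -1·√(0.727273/4π) = -0.24057125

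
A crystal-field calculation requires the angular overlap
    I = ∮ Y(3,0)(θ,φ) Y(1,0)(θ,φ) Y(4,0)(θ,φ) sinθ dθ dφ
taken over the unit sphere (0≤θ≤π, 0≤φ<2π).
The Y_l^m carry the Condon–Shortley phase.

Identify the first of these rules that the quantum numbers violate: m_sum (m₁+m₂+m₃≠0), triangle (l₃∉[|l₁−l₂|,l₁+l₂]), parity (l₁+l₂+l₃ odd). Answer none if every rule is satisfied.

m₁+m₂+m₃ = 0 + 0 + 0 = 0  ✓
triangle: |3−1|=2 ≤ l₃=4 ≤ 3+1=4  ✓
parity: l₁+l₂+l₃ = 8 is even  ✓

none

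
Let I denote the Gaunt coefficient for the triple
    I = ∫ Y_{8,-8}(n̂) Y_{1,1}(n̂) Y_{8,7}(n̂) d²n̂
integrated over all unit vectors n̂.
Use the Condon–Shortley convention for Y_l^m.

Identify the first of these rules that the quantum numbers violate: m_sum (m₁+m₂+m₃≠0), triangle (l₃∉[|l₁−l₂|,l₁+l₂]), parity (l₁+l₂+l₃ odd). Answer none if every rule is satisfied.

m₁+m₂+m₃ = -8 + 1 + 7 = 0  ✓
triangle: |8−1|=7 ≤ l₃=8 ≤ 8+1=9  ✓
parity: l₁+l₂+l₃ = 17 is odd  ✗

parity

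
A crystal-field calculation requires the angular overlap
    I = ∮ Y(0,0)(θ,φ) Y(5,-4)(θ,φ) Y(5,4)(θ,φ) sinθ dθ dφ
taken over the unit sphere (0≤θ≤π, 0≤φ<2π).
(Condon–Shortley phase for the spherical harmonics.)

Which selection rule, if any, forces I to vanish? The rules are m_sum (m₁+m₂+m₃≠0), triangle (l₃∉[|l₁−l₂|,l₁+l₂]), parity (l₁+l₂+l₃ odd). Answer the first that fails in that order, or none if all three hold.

none

Σmᵢ = 0  ✓
l₃∈[|l₁−l₂|,l₁+l₂]=[5,5], have l₃=5  ✓
Σlᵢ = 10 ⇒ even  ✓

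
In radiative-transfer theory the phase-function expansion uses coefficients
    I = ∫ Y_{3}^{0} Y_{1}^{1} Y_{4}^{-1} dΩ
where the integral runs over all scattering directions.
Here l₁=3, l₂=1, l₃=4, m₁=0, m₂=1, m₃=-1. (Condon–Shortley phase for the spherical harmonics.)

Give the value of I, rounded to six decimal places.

Checks pass: Σm=0; 8 even; l₃=4∈[2,4].
(2·3+1)(2·1+1)(2·4+1) = 189
Δ: 0! 6! 2! / 9! → 1/252
sum: t=0:+1/36 = 1/36
3j²(3 1 4; 0 0 0) = Δ·Π!·Σ² = 4/63  (sign +1)
sum: t=0:+1/72 = 1/72
3j²(3 1 4; 0 1 -1) = Δ·Π!·Σ² = 5/126  (sign -1)
combine: 4πI² = 189·4/63·5/126 = 10/21
take √, sign -1: I = -0.19466390

-0.194664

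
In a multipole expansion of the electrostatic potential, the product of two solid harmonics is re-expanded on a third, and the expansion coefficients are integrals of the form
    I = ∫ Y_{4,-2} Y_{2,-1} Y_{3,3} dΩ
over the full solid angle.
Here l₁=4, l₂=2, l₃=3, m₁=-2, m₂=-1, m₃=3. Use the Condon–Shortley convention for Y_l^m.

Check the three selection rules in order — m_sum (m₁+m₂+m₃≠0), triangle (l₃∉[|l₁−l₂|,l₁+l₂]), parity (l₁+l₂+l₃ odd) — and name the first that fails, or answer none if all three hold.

m₁+m₂+m₃ = -2 − 1 + 3 = 0  ✓
triangle: |4−2|=2 ≤ l₃=3 ≤ 4+2=6  ✓
parity: l₁+l₂+l₃ = 9 is odd  ✗

parity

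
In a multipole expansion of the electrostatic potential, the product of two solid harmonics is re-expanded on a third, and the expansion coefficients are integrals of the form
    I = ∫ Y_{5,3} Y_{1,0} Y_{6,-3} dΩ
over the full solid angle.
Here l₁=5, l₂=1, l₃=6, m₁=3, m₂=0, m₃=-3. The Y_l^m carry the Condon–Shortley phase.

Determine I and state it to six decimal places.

m-sum 0 ✓  L=12 even ✓  4≤6≤6 ✓
Π(2lᵢ+1) = 11×3×13 = 429
triangle coeff Δ(5,1,6) = 1/858
Σ_t [0,0]: t=0:+1/14400 = 1/14400
(3j)²=6/143 [(5 1 6; 0 0 0)], sign=+1
Σ_t [0,0]: t=0:+1/80640 = 1/80640
(3j)²=9/286 [(5 1 6; 3 0 -3)], sign=-1
⇒ 4πI² = 81/143
I = (-1)√(81/143/(4π)) = -0.21230956

-0.212310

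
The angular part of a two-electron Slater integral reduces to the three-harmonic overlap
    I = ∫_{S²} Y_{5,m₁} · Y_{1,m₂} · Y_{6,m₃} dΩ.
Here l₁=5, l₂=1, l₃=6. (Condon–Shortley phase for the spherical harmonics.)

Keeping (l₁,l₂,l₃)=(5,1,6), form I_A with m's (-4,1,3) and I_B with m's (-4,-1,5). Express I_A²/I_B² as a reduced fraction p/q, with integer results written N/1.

Shared (l₁,l₂,l₃)=(5,1,6): N and (l;000)² cancel in I_A²/I_B².
A: Δ = 0!·10!·2!/13! = 1/858; Racah Σ t=0..0: t=0:+1/725760 = 1/725760; ⇒ 3j(5 1 6; -4 1 3)² = 1/286, sgn -1
B: Δ = 0!·10!·2!/13! = 1/858; Racah Σ t=0..0: t=0:+1/725760 = 1/725760; ⇒ 3j(5 1 6; -4 -1 5)² = 5/78, sgn -1
I_A²/I_B² = (1/286)/(5/78) = 3/55

3/55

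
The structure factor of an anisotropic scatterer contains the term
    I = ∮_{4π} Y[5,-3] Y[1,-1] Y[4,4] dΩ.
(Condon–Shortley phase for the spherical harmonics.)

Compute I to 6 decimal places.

Checks pass: Σm=0; 10 even; l₃=4∈[4,6].
(2·5+1)(2·1+1)(2·4+1) = 297
Δ: 2! 8! 0! / 11! → 1/495
sum: t=1:−1/576 = -1/576
3j²(5 1 4; 0 0 0) = Δ·Π!·Σ² = 5/99  (sign -1)
sum: t=0:+1/80640 = 1/80640
3j²(5 1 4; -3 -1 4) = Δ·Π!·Σ² = 1/495  (sign +1)
combine: 4πI² = 297·5/99·1/495 = 1/33
take √, sign -1: I = -0.04910640

-0.049106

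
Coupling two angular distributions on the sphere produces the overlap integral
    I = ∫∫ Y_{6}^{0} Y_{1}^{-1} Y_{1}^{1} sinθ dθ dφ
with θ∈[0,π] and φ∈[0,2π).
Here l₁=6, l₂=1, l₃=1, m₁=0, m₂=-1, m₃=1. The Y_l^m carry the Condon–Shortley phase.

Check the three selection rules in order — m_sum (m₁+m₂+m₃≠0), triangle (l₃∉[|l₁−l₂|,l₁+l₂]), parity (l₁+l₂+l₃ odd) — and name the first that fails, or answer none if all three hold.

triangle

azimuthal sum: 0 − 1 + 1 = 0  ✓
5 ≤ 1 ≤ 7 (triangle on l)  ✗
L = 6 + 1 + 1 = 8 (even)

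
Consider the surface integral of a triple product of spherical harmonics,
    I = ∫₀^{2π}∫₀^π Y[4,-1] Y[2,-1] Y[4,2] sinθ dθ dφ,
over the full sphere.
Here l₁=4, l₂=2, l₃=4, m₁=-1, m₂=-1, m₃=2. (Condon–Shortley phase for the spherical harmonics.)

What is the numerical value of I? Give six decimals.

0.127700

Rules hold: Σm=0, L=10 even, 2≤4≤6.
N = 9·5·9 = 405
Δ = 2!·6!·2!/11! = 1/13860
Racah Σ t=0..2: t=0:+1/192 t=1:−1/36 t=2:+1/192 = -5/288
⇒ 3j(4 2 4; 0 0 0)² = 20/693, sgn -1
Racah Σ t=0..1: t=0:+1/240 t=1:−1/96 = -1/160
⇒ 3j(4 2 4; -1 -1 2)² = 27/1540, sgn -1
4πI² = N·(3j₀)²·(3jₘ)² = 1215/5929
I = +1·√(0.204925/4π) = 0.12770047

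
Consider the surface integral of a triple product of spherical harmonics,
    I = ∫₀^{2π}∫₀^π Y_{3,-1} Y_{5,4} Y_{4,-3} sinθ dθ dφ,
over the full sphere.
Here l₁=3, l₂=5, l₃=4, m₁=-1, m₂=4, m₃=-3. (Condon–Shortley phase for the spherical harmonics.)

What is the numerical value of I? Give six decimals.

Checks pass: Σm=0; 12 even; l₃=4∈[2,8].
(2·3+1)(2·5+1)(2·4+1) = 693
Δ: 4! 2! 6! / 13! → 1/180180
sum: t=1:−1/576 t=2:+1/144 t=3:−1/576 = 1/288
3j²(3 5 4; 0 0 0) = Δ·Π!·Σ² = 20/1001  (sign +1)
sum: t=3:−1/4320 t=4:+1/5760 = -1/17280
3j²(3 5 4; -1 4 -3) = Δ·Π!·Σ² = 7/4290  (sign +1)
combine: 4πI² = 693·20/1001·7/4290 = 42/1859
take √, sign +1: I = 0.04240138

0.042401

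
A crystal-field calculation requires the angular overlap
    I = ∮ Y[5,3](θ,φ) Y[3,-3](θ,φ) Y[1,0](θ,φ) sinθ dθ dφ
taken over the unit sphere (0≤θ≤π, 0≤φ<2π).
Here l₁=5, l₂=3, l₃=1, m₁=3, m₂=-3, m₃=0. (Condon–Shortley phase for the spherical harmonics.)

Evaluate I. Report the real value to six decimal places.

0.000000

triangle: need 2≤l₃≤8, have 1; I=0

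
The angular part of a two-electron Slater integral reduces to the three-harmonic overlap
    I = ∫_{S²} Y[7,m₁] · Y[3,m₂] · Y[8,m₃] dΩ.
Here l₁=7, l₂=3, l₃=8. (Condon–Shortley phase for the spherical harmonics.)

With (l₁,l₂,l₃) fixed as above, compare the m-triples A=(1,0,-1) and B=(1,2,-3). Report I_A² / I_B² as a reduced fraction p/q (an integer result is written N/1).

5887/550

Same 7,3,8: normalisation and zero-m 3j drop out of the ratio.
A: Δ: 2! 12! 4! / 19! → 1/5290740; sum: t=0:+1/6220800 t=1:−1/2419200 t=2:+1/11612160 = -29/174182400; 3j²(7 3 8; 1 0 -1) = Δ·Π!·Σ² = 841/83980  (sign +1)
B: Δ: 2! 12! 4! / 19! → 1/5290740; sum: t=1:−1/14515200 t=2:+1/11612160 = 1/58060800; 3j²(7 3 8; 1 2 -3) = Δ·Π!·Σ² = 55/58786  (sign -1)
I_A²/I_B² = (841/83980)/(55/58786) = 5887/550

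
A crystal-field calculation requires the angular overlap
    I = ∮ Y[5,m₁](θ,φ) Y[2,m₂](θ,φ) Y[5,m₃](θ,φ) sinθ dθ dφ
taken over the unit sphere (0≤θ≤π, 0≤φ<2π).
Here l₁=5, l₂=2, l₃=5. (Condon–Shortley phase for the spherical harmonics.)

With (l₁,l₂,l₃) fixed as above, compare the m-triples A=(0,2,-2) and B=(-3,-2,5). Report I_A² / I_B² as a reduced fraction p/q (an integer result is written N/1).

14/3

l's match ⇒ only the (l;m) 3-j factors differ between A and B.
A: triangle coeff Δ(5,2,5) = 1/38610; Σ_t [2,2]: t=2:+1/2880 = 1/2880; (3j)²=14/429 [(5 2 5; 0 2 -2)], sign=-1
B: triangle coeff Δ(5,2,5) = 1/38610; Σ_t [0,0]: t=0:+1/161280 = 1/161280; (3j)²=1/143 [(5 2 5; -3 -2 5)], sign=+1
I_A²/I_B² = (14/429)/(1/143) = 14/3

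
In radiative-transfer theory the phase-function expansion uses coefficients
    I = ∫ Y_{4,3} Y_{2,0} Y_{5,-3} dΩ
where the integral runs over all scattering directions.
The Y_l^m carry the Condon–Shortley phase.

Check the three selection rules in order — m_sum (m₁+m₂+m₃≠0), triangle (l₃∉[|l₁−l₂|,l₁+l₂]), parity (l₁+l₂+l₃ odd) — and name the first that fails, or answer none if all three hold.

parity

m₁+m₂+m₃ = 3 + 0 − 3 = 0  ✓
triangle: |4−2|=2 ≤ l₃=5 ≤ 4+2=6  ✓
parity: l₁+l₂+l₃ = 11 is odd  ✗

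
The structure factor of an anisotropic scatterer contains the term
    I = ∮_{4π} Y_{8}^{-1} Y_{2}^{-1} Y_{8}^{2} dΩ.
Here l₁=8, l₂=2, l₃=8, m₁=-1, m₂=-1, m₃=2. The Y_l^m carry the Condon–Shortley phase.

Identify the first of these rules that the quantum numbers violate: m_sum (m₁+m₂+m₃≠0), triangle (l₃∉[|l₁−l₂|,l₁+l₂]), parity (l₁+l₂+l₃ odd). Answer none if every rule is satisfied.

none

m₁+m₂+m₃ = -1 − 1 + 2 = 0  ✓
triangle: |8−2|=6 ≤ l₃=8 ≤ 8+2=10  ✓
parity: l₁+l₂+l₃ = 18 is even  ✓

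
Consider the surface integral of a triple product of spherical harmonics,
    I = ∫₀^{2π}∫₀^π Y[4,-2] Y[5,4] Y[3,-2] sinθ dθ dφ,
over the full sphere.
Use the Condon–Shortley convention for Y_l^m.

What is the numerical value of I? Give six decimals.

Rules hold: Σm=0, L=12 even, 1≤3≤9.
N = 9·11·7 = 693
Δ = 6!·2!·4!/13! = 1/180180
Racah Σ t=2..4: t=2:+1/576 t=3:−1/144 t=4:+1/576 = -1/288
⇒ 3j(4 5 3; 0 0 0)² = 20/1001, sgn +1
Racah Σ t=5..6: t=5:−1/2880 t=6:+1/8640 = -1/4320
⇒ 3j(4 5 3; -2 4 -2)² = 8/429, sgn +1
4πI² = N·(3j₀)²·(3jₘ)² = 480/1859
I = +1·√(0.258203/4π) = 0.14334284

0.143343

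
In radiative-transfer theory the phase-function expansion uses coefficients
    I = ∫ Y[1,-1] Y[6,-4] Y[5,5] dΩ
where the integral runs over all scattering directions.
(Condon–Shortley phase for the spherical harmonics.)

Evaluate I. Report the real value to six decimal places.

Checks pass: Σm=0; 12 even; l₃=5∈[5,7].
(2·1+1)(2·6+1)(2·5+1) = 429
Δ: 2! 0! 10! / 13! → 1/858
sum: t=1:−1/14400 = -1/14400
3j²(1 6 5; 0 0 0) = Δ·Π!·Σ² = 6/143  (sign +1)
sum: t=2:+1/7257600 = 1/7257600
3j²(1 6 5; -1 -4 5) = Δ·Π!·Σ² = 1/858  (sign +1)
combine: 4πI² = 429·6/143·1/858 = 3/143
take √, sign +1: I = 0.04085899

0.040859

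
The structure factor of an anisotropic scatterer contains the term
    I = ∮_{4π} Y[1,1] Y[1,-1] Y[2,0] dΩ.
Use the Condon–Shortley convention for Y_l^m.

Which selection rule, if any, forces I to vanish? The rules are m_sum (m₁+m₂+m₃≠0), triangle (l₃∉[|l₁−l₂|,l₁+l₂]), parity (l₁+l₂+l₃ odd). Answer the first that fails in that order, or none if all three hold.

none

m₁+m₂+m₃ = 1 − 1 + 0 = 0  ✓
triangle: |1−1|=0 ≤ l₃=2 ≤ 1+1=2  ✓
parity: l₁+l₂+l₃ = 4 is even  ✓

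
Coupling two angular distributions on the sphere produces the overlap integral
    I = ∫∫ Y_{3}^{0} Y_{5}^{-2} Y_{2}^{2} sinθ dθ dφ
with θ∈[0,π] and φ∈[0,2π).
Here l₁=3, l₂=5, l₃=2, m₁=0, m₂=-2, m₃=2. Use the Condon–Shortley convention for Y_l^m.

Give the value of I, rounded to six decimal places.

0.141758

m-sum 0 ✓  L=10 even ✓  2≤2≤8 ✓
Π(2lᵢ+1) = 7×11×5 = 385
triangle coeff Δ(3,5,2) = 1/2310
Σ_t [3,3]: t=3:−1/144 = -1/144
(3j)²=10/231 [(3 5 2; 0 0 0)], sign=-1
Σ_t [3,3]: t=3:−1/864 = -1/864
(3j)²=1/66 [(3 5 2; 0 -2 2)], sign=-1
⇒ 4πI² = 25/99
I = (+1)√(25/99/(4π)) = 0.14175797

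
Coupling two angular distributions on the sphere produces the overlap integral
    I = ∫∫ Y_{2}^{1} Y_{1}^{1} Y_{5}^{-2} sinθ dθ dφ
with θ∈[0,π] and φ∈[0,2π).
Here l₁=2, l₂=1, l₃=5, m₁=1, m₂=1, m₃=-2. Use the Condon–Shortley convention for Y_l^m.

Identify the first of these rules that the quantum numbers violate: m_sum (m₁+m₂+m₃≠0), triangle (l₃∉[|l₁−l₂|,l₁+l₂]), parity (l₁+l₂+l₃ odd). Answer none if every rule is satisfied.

Σmᵢ = 0  ✓
l₃∈[|l₁−l₂|,l₁+l₂]=[1,3], have l₃=5  ✗
Σlᵢ = 8 ⇒ even

triangle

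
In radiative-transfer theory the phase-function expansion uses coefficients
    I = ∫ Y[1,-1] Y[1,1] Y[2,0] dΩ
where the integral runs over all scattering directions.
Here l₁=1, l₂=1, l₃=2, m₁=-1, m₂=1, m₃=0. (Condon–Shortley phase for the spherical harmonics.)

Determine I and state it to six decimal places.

0.126157

Checks pass: Σm=0; 4 even; l₃=2∈[0,2].
(2·1+1)(2·1+1)(2·2+1) = 45
Δ: 0! 2! 2! / 5! → 1/30
sum: t=0:+1/1 = 1/1
3j²(1 1 2; 0 0 0) = Δ·Π!·Σ² = 2/15  (sign +1)
sum: t=0:+1/4 = 1/4
3j²(1 1 2; -1 1 0) = Δ·Π!·Σ² = 1/30  (sign +1)
combine: 4πI² = 45·2/15·1/30 = 1/5
take √, sign +1: I = 0.12615663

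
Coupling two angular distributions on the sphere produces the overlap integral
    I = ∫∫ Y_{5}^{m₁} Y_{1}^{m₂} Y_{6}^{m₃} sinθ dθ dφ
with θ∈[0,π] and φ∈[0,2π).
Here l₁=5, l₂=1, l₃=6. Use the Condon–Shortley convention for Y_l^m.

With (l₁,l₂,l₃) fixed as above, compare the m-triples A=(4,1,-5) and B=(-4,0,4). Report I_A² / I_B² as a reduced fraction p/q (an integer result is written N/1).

Shared (l₁,l₂,l₃)=(5,1,6): N and (l;000)² cancel in I_A²/I_B².
A: Δ = 0!·10!·2!/13! = 1/858; Racah Σ t=0..0: t=0:+1/725760 = 1/725760; ⇒ 3j(5 1 6; 4 1 -5)² = 5/78, sgn -1
B: Δ = 0!·10!·2!/13! = 1/858; Racah Σ t=0..0: t=0:+1/362880 = 1/362880; ⇒ 3j(5 1 6; -4 0 4)² = 10/429, sgn +1
I_A²/I_B² = (5/78)/(10/429) = 11/4

11/4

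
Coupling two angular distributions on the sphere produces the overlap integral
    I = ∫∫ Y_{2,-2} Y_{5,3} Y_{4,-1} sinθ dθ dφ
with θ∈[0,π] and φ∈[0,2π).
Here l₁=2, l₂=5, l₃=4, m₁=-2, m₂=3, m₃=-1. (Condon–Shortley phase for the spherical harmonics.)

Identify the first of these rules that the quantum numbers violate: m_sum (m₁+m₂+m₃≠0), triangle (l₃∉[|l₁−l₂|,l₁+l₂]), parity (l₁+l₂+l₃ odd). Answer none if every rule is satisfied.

parity

m₁+m₂+m₃ = -2 + 3 − 1 = 0  ✓
triangle: |2−5|=3 ≤ l₃=4 ≤ 2+5=7  ✓
parity: l₁+l₂+l₃ = 11 is odd  ✗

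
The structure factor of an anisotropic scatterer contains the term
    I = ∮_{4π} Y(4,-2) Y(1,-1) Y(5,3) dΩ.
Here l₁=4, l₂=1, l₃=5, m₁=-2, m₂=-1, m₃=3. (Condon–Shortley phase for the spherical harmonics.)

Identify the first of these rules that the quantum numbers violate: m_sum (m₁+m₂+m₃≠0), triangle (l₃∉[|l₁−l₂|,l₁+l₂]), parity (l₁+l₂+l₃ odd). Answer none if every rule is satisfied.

m₁+m₂+m₃ = -2 − 1 + 3 = 0  ✓
triangle: |4−1|=3 ≤ l₃=5 ≤ 4+1=5  ✓
parity: l₁+l₂+l₃ = 10 is even  ✓

none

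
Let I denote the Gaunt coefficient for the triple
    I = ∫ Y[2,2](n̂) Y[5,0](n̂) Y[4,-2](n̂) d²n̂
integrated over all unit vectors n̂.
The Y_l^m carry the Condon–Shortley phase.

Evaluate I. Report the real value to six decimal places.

l₁+l₂+l₃=11 is odd: 3j(l;000)=0 ⇒ I=0

0.000000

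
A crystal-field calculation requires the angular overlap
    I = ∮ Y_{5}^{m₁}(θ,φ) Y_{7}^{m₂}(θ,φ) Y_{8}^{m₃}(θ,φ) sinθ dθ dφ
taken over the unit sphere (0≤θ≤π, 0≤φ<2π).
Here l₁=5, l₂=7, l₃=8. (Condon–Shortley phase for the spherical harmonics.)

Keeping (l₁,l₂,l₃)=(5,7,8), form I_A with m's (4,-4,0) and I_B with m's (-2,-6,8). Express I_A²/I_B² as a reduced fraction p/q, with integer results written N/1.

1215/1859

Shared (l₁,l₂,l₃)=(5,7,8): N and (l;000)² cancel in I_A²/I_B².
A: Δ = 4!·6!·10!/21! = 1/814773960; Racah Σ t=0..1: t=0:+1/87091200 t=1:−1/348364800 = 1/116121600; ⇒ 3j(5 7 8; 4 -4 0)² = 54/4199, sgn +1
B: Δ = 4!·6!·10!/21! = 1/814773960; Racah Σ t=1..1: t=1:−1/15676416000 = -1/15676416000; ⇒ 3j(5 7 8; -2 -6 8)² = 286/14535, sgn -1
I_A²/I_B² = (54/4199)/(286/14535) = 1215/1859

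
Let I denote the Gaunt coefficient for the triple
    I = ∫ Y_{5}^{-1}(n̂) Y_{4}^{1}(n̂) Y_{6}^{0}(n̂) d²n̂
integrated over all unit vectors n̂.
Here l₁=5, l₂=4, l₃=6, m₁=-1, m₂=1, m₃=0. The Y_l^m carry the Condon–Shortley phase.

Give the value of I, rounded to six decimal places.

0.000000

L=15 odd ⇒ parity kills the (l;000) factor ⇒ I = 0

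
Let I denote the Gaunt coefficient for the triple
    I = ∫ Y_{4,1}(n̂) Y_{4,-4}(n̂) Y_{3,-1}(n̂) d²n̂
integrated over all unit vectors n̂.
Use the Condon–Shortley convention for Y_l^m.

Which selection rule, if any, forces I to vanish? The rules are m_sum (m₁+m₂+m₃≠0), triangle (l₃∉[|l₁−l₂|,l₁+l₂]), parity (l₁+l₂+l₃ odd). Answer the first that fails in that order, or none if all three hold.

Σmᵢ = -4  ✗
l₃∈[|l₁−l₂|,l₁+l₂]=[0,8], have l₃=3
Σlᵢ = 11 ⇒ odd

m_sum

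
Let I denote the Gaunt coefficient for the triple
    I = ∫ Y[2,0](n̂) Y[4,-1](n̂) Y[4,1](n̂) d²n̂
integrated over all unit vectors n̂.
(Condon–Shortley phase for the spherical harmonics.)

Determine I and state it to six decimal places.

Checks pass: Σm=0; 10 even; l₃=4∈[2,6].
(2·2+1)(2·4+1)(2·4+1) = 405
Δ: 2! 2! 6! / 11! → 1/13860
sum: t=0:+1/192 t=1:−1/36 t=2:+1/192 = -5/288
3j²(2 4 4; 0 0 0) = Δ·Π!·Σ² = 20/693  (sign -1)
sum: t=0:+1/144 t=1:−1/48 t=2:+1/480 = -17/1440
3j²(2 4 4; 0 -1 1) = Δ·Π!·Σ² = 289/13860  (sign +1)
combine: 4πI² = 405·20/693·289/13860 = 1445/5929
take √, sign -1: I = -0.13926381

-0.139264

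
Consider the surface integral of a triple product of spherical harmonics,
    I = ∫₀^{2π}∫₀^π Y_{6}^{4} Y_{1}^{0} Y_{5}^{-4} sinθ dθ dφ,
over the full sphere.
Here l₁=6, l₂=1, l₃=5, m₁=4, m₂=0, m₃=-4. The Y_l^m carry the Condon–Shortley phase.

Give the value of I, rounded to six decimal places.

Rules hold: Σm=0, L=12 even, 5≤5≤7.
N = 13·3·11 = 429
Δ = 2!·10!·0!/13! = 1/858
Racah Σ t=1..1: t=1:−1/14400 = -1/14400
⇒ 3j(6 1 5; 0 0 0)² = 6/143, sgn +1
Racah Σ t=1..1: t=1:−1/362880 = -1/362880
⇒ 3j(6 1 5; 4 0 -4)² = 10/429, sgn +1
4πI² = N·(3j₀)²·(3jₘ)² = 60/143
I = +1·√(0.41958/4π) = 0.18272698

0.182727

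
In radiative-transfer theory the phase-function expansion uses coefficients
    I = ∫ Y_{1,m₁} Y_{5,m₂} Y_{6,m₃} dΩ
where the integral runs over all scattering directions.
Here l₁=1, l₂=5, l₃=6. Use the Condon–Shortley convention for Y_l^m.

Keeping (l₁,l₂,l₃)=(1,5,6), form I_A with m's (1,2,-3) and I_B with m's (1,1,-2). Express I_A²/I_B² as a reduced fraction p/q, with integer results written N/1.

9/7

Same 1,5,6: normalisation and zero-m 3j drop out of the ratio.
A: Δ: 0! 2! 10! / 13! → 1/858; sum: t=0:+1/60480 = 1/60480; 3j²(1 5 6; 1 2 -3) = Δ·Π!·Σ² = 6/143  (sign -1)
B: Δ: 0! 2! 10! / 13! → 1/858; sum: t=0:+1/34560 = 1/34560; 3j²(1 5 6; 1 1 -2) = Δ·Π!·Σ² = 14/429  (sign +1)
I_A²/I_B² = (6/143)/(14/429) = 9/7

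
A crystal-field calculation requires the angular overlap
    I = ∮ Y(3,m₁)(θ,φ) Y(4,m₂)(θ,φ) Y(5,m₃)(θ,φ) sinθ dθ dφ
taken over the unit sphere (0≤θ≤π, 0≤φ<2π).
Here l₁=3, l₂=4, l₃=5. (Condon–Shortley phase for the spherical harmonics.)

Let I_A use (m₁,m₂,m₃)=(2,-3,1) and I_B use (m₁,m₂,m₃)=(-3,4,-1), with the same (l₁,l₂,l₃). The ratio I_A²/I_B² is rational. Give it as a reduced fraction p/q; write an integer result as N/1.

Same 3,4,5: normalisation and zero-m 3j drop out of the ratio.
A: Δ: 2! 4! 6! / 13! → 1/180180; sum: t=0:+1/1440 t=1:−1/17280 = 11/17280; 3j²(3 4 5; 2 -3 1) = Δ·Π!·Σ² = 11/468  (sign +1)
B: Δ: 2! 4! 6! / 13! → 1/180180; sum: t=2:+1/34560 = 1/34560; 3j²(3 4 5; -3 4 -1) = Δ·Π!·Σ² = 1/429  (sign +1)
I_A²/I_B² = (11/468)/(1/429) = 121/12

121/12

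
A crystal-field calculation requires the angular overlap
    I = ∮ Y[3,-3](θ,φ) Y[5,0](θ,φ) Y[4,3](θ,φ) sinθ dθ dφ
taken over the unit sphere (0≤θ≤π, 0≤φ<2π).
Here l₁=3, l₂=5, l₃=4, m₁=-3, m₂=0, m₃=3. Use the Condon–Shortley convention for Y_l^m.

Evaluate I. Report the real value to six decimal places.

-0.098140

Checks pass: Σm=0; 12 even; l₃=4∈[2,8].
(2·3+1)(2·5+1)(2·4+1) = 693
Δ: 4! 2! 6! / 13! → 1/180180
sum: t=1:−1/576 t=2:+1/144 t=3:−1/576 = 1/288
3j²(3 5 4; 0 0 0) = Δ·Π!·Σ² = 20/1001  (sign +1)
sum: t=4:+1/5760 = 1/5760
3j²(3 5 4; -3 0 3) = Δ·Π!·Σ² = 5/572  (sign -1)
combine: 4πI² = 693·20/1001·5/572 = 225/1859
take √, sign -1: I = -0.09814013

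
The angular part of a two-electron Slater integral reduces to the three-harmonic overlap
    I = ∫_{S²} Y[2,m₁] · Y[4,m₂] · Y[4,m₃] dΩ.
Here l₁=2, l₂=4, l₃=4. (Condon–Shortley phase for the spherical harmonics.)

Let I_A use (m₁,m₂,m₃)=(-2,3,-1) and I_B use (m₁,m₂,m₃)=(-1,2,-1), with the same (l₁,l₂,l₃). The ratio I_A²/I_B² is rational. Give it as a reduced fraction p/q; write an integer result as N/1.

14/9

l's match ⇒ only the (l;m) 3-j factors differ between A and B.
A: triangle coeff Δ(2,4,4) = 1/13860; Σ_t [2,2]: t=2:+1/480 = 1/480; (3j)²=3/110 [(2 4 4; -2 3 -1)], sign=-1
B: triangle coeff Δ(2,4,4) = 1/13860; Σ_t [1,2]: t=1:−1/240 t=2:+1/96 = 1/160; (3j)²=27/1540 [(2 4 4; -1 2 -1)], sign=-1
I_A²/I_B² = (3/110)/(27/1540) = 14/9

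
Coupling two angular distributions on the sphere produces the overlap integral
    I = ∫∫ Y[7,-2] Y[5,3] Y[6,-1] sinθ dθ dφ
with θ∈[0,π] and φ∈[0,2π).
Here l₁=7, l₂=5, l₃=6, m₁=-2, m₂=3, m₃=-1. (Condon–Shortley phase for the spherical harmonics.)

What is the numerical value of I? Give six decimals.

Rules hold: Σm=0, L=18 even, 2≤6≤12.
N = 15·11·13 = 2145
Δ = 6!·8!·4!/19! = 1/174594420
Racah Σ t=1..5: t=1:−1/4147200 t=2:+1/207360 t=3:−1/82944 t=4:+1/207360 t=5:−1/4147200 = -1/345600
⇒ 3j(7 5 6; 0 0 0)² = 420/46189, sgn -1
Racah Σ t=4..6: t=4:+1/829440 t=5:−1/414720 t=6:+1/2073600 = -1/1382400
⇒ 3j(7 5 6; -2 3 -1)² = 294/46189, sgn +1
4πI² = N·(3j₀)²·(3jₘ)² = 1852200/14919047
I = -1·√(0.12415/4π) = -0.09939590

-0.099396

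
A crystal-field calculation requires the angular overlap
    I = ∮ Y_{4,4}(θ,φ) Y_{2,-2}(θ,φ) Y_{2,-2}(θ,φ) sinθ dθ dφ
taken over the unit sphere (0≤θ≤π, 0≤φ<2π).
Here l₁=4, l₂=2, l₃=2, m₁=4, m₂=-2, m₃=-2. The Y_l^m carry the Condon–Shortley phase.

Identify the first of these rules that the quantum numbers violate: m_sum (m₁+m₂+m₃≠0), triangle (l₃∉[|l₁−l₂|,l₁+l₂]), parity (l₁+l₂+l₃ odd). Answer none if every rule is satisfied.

Σmᵢ = 0  ✓
l₃∈[|l₁−l₂|,l₁+l₂]=[2,6], have l₃=2  ✓
Σlᵢ = 8 ⇒ even  ✓

none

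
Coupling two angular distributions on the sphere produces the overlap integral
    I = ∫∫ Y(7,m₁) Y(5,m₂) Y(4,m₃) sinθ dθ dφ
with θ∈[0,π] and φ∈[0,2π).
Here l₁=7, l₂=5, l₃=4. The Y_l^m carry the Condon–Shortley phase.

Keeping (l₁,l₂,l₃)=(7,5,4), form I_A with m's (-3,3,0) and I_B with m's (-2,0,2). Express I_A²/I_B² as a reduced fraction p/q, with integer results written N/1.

529/28

l's match ⇒ only the (l;m) 3-j factors differ between A and B.
A: triangle coeff Δ(7,5,4) = 1/6126120; Σ_t [6,8]: t=6:+1/138240 t=7:−1/181440 t=8:+1/3870720 = 23/11612160; (3j)²=529/204204 [(7 5 4; -3 3 0)], sign=+1
B: triangle coeff Δ(7,5,4) = 1/6126120; Σ_t [3,5]: t=3:−1/1036800 t=4:+1/69120 t=5:−1/69120 = -1/1036800; (3j)²=1/7293 [(7 5 4; -2 0 2)], sign=-1
I_A²/I_B² = (529/204204)/(1/7293) = 529/28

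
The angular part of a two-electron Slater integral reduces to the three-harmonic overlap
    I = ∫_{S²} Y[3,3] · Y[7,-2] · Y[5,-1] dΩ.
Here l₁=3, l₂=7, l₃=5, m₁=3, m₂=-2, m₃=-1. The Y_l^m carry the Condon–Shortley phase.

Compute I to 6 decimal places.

Σlᵢ=15 odd — θ-integrand is odd under cosθ→−cosθ; I=0

0.000000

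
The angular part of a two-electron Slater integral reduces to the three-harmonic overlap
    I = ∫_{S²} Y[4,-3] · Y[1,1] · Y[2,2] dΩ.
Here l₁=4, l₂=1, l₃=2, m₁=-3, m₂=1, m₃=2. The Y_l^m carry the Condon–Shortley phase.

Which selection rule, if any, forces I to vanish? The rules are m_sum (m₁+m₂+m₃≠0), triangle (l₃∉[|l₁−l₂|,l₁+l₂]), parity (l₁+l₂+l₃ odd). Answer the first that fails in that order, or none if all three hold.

triangle

azimuthal sum: -3 + 1 + 2 = 0  ✓
3 ≤ 2 ≤ 5 (triangle on l)  ✗
L = 4 + 1 + 2 = 7 (odd)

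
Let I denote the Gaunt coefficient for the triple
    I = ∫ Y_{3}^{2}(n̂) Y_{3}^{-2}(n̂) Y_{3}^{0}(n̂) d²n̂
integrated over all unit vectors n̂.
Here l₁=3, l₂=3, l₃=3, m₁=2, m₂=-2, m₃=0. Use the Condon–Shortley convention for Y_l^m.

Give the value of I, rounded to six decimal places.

l₁+l₂+l₃=9 is odd: 3j(l;000)=0 ⇒ I=0

0.000000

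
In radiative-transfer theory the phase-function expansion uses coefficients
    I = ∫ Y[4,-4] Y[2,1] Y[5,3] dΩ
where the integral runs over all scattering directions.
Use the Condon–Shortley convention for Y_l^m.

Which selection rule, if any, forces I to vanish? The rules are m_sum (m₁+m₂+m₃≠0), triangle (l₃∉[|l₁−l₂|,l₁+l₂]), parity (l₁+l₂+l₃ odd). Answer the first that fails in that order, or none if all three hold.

m₁+m₂+m₃ = -4 + 1 + 3 = 0  ✓
triangle: |4−2|=2 ≤ l₃=5 ≤ 4+2=6  ✓
parity: l₁+l₂+l₃ = 11 is odd  ✗

parity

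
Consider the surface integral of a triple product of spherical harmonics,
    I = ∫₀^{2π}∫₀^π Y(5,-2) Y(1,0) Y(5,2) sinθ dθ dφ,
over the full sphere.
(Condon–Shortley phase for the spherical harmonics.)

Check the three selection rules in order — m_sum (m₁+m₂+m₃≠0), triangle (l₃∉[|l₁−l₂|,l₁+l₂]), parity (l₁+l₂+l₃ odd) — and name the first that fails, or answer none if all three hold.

m₁+m₂+m₃ = -2 + 0 + 2 = 0  ✓
triangle: |5−1|=4 ≤ l₃=5 ≤ 5+1=6  ✓
parity: l₁+l₂+l₃ = 11 is odd  ✗

parity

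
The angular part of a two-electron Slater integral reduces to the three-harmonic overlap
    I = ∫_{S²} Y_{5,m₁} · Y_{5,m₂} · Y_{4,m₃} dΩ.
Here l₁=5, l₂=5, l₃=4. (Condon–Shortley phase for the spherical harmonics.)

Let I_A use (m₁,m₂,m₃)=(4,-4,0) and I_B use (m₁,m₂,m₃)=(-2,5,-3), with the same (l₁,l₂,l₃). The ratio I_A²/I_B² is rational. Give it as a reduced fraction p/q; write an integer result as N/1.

Shared (l₁,l₂,l₃)=(5,5,4): N and (l;000)² cancel in I_A²/I_B².
A: Δ = 6!·4!·4!/15! = 1/3153150; Racah Σ t=0..1: t=0:+1/25920 t=1:−1/69120 = 1/41472; ⇒ 3j(5 5 4; 4 -4 0)² = 2/143, sgn +1
B: Δ = 6!·4!·4!/15! = 1/3153150; Racah Σ t=6..6: t=6:+1/103680 = 1/103680; ⇒ 3j(5 5 4; -2 5 -3)² = 7/429, sgn -1
I_A²/I_B² = (2/143)/(7/429) = 6/7

6/7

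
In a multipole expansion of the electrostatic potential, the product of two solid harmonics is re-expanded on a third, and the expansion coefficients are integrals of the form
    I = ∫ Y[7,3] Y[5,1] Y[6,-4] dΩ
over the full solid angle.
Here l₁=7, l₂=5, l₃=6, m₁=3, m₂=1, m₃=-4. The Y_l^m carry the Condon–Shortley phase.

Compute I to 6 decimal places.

m-sum 0 ✓  L=18 even ✓  2≤6≤12 ✓
Π(2lᵢ+1) = 15×11×13 = 2145
triangle coeff Δ(7,5,6) = 1/174594420
Σ_t [1,5]: t=1:−1/4147200 t=2:+1/207360 t=3:−1/82944 t=4:+1/207360 t=5:−1/4147200 = -1/345600
(3j)²=420/46189 [(7 5 6; 0 0 0)], sign=-1
Σ_t [2,4]: t=2:+1/1658880 t=3:−1/1088640 t=4:+1/7741440 = -13/69672960
(3j)²=325/149226 [(7 5 6; 3 1 -4)], sign=-1
⇒ 4πI² = 48750/1147619
I = (+1)√(48750/1147619/(4π)) = 0.05814114

0.058141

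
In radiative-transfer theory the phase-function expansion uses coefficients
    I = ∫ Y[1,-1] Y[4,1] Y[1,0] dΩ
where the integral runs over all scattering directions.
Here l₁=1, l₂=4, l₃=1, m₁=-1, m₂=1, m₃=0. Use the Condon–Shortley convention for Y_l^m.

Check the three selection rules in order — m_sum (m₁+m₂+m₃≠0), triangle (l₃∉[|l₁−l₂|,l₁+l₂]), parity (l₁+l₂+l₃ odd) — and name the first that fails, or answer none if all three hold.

azimuthal sum: -1 + 1 + 0 = 0  ✓
3 ≤ 1 ≤ 5 (triangle on l)  ✗
L = 1 + 4 + 1 = 6 (even)

triangle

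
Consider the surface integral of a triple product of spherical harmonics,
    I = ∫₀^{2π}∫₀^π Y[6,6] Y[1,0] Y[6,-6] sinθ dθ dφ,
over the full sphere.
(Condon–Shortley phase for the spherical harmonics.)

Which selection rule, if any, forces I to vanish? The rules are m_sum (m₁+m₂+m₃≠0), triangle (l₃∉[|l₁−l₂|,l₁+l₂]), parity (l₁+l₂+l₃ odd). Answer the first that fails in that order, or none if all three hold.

Σmᵢ = 0  ✓
l₃∈[|l₁−l₂|,l₁+l₂]=[5,7], have l₃=6  ✓
Σlᵢ = 13 ⇒ odd  ✗

parity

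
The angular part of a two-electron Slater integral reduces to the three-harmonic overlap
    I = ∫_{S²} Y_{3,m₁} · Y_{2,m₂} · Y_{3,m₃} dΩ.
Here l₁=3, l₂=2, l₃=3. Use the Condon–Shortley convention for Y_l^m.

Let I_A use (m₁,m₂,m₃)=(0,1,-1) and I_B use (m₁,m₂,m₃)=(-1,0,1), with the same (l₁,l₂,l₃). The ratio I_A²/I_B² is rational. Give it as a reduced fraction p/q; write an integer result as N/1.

Same 3,2,3: normalisation and zero-m 3j drop out of the ratio.
A: Δ: 2! 4! 2! / 9! → 1/3780; sum: t=1:−1/8 t=2:+1/12 = -1/24; 3j²(3 2 3; 0 1 -1) = Δ·Π!·Σ² = 1/210  (sign -1)
B: Δ: 2! 4! 2! / 9! → 1/3780; sum: t=0:+1/96 t=1:−1/6 t=2:+1/16 = -3/32; 3j²(3 2 3; -1 0 1) = Δ·Π!·Σ² = 3/140  (sign -1)
I_A²/I_B² = (1/210)/(3/140) = 2/9

2/9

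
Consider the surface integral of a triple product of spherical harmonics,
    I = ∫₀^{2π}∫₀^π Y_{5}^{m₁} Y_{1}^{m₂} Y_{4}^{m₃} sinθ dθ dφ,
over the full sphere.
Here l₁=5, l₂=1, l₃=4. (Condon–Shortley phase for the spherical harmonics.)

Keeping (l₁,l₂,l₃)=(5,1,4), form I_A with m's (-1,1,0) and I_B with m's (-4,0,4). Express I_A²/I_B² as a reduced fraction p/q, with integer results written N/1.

5/3

Shared (l₁,l₂,l₃)=(5,1,4): N and (l;000)² cancel in I_A²/I_B².
A: Δ = 2!·8!·0!/11! = 1/495; Racah Σ t=2..2: t=2:+1/1152 = 1/1152; ⇒ 3j(5 1 4; -1 1 0)² = 1/33, sgn +1
B: Δ = 2!·8!·0!/11! = 1/495; Racah Σ t=1..1: t=1:−1/40320 = -1/40320; ⇒ 3j(5 1 4; -4 0 4)² = 1/55, sgn -1
I_A²/I_B² = (1/33)/(1/55) = 5/3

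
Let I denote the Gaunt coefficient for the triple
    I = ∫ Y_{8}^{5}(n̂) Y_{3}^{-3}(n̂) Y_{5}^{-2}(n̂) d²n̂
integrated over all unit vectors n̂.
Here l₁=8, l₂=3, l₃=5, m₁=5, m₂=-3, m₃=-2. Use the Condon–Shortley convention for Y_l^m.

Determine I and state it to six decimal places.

Checks pass: Σm=0; 16 even; l₃=5∈[5,11].
(2·8+1)(2·3+1)(2·5+1) = 1309
Δ: 6! 10! 0! / 17! → 1/136136
sum: t=3:−1/518400 = -1/518400
3j²(8 3 5; 0 0 0) = Δ·Π!·Σ² = 56/2431  (sign +1)
sum: t=0:+1/21772800 = 1/21772800
3j²(8 3 5; 5 -3 -2) = Δ·Π!·Σ² = 3/238  (sign -1)
combine: 4πI² = 1309·56/2431·3/238 = 84/221
take √, sign -1: I = -0.17391561

-0.173916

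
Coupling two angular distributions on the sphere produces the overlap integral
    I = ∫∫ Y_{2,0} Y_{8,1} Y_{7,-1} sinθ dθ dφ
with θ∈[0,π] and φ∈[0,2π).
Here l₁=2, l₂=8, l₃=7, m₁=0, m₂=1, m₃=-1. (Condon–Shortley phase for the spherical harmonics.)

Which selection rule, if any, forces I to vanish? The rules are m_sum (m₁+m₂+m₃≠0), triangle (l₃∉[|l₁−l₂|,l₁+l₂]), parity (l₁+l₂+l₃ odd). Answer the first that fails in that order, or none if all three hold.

Σmᵢ = 0  ✓
l₃∈[|l₁−l₂|,l₁+l₂]=[6,10], have l₃=7  ✓
Σlᵢ = 17 ⇒ odd  ✗

parity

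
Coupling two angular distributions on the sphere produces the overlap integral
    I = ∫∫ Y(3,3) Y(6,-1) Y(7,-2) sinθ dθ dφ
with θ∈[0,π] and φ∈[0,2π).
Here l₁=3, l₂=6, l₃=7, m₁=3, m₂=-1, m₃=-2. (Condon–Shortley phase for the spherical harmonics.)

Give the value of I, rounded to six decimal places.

-0.170823

Checks pass: Σm=0; 16 even; l₃=7∈[3,9].
(2·3+1)(2·6+1)(2·7+1) = 1365
Δ: 2! 4! 10! / 17! → 1/2042040
sum: t=0:+1/207360 t=1:−1/57600 t=2:+1/207360 = -1/129600
3j²(3 6 7; 0 0 0) = Δ·Π!·Σ² = 168/12155  (sign +1)
sum: t=0:+1/691200 = 1/691200
3j²(3 6 7; 3 -1 -2) = Δ·Π!·Σ² = 189/9724  (sign -1)
combine: 4πI² = 1365·168/12155·189/9724 = 166698/454597
take √, sign -1: I = -0.17082325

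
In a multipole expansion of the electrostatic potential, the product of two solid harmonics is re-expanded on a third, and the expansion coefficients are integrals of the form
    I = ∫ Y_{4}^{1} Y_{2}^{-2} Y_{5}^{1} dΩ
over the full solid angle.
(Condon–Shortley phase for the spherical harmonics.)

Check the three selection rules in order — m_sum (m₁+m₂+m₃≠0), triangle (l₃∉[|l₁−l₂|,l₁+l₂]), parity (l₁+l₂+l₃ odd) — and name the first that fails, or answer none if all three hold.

azimuthal sum: 1 − 2 + 1 = 0  ✓
2 ≤ 5 ≤ 6 (triangle on l)  ✓
L = 4 + 2 + 5 = 11 (odd)  ✗

parity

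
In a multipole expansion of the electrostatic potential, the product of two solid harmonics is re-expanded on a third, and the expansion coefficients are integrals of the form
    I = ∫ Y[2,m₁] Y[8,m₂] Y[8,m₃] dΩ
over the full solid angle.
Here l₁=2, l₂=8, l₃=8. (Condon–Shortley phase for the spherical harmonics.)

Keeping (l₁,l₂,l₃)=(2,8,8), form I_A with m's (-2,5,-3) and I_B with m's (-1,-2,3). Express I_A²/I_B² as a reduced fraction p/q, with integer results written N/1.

104/55

l's match ⇒ only the (l;m) 3-j factors differ between A and B.
A: triangle coeff Δ(2,8,8) = 1/348840; Σ_t [2,2]: t=2:+1/958003200 = 1/958003200; (3j)²=13/969 [(2 8 8; -2 5 -3)], sign=-1
B: triangle coeff Δ(2,8,8) = 1/348840; Σ_t [1,2]: t=1:−1/87091200 t=2:+1/174182400 = -1/174182400; (3j)²=55/7752 [(2 8 8; -1 -2 3)], sign=+1
I_A²/I_B² = (13/969)/(55/7752) = 104/55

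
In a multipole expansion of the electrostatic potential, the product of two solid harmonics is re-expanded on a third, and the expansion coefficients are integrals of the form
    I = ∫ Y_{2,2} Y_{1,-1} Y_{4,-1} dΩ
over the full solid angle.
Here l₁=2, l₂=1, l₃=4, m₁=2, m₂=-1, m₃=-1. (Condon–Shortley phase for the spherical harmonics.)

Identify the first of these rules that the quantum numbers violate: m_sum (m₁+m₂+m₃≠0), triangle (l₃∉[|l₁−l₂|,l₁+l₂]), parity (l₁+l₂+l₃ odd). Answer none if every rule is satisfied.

triangle

azimuthal sum: 2 − 1 − 1 = 0  ✓
1 ≤ 4 ≤ 3 (triangle on l)  ✗
L = 2 + 1 + 4 = 7 (odd)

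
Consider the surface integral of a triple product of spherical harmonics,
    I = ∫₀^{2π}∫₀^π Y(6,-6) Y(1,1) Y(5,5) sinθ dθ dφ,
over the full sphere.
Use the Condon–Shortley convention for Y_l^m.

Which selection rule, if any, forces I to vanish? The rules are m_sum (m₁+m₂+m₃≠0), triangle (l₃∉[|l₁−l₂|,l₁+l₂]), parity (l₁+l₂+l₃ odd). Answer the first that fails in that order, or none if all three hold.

none

azimuthal sum: -6 + 1 + 5 = 0  ✓
5 ≤ 5 ≤ 7 (triangle on l)  ✓
L = 6 + 1 + 5 = 12 (even)  ✓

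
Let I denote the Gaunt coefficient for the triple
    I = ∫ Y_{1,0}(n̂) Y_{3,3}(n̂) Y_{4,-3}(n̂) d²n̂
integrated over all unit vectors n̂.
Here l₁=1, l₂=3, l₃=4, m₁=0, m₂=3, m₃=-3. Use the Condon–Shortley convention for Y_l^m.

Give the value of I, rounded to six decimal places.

Rules hold: Σm=0, L=8 even, 2≤4≤4.
N = 3·7·9 = 189
Δ = 0!·2!·6!/9! = 1/252
Racah Σ t=0..0: t=0:+1/36 = 1/36
⇒ 3j(1 3 4; 0 0 0)² = 4/63, sgn +1
Racah Σ t=0..0: t=0:+1/720 = 1/720
⇒ 3j(1 3 4; 0 3 -3)² = 1/36, sgn -1
4πI² = N·(3j₀)²·(3jₘ)² = 1/3
I = -1·√(0.333333/4π) = -0.16286750

-0.162868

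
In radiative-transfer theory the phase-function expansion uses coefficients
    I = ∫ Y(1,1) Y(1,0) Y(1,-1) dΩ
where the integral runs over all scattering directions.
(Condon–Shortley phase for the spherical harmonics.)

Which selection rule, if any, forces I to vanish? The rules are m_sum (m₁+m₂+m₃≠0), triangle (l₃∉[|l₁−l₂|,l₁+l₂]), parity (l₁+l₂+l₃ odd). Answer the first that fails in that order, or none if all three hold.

azimuthal sum: 1 + 0 − 1 = 0  ✓
0 ≤ 1 ≤ 2 (triangle on l)  ✓
L = 1 + 1 + 1 = 3 (odd)  ✗

parity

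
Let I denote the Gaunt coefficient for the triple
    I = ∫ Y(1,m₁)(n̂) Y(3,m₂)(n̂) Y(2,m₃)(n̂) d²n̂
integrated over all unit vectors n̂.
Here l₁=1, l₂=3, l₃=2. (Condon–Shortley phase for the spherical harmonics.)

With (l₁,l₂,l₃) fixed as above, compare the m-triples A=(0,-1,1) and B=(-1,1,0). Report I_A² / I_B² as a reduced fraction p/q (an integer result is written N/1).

4/3

Shared (l₁,l₂,l₃)=(1,3,2): N and (l;000)² cancel in I_A²/I_B².
A: Δ = 2!·0!·4!/7! = 1/105; Racah Σ t=1..1: t=1:−1/6 = -1/6; ⇒ 3j(1 3 2; 0 -1 1)² = 8/105, sgn +1
B: Δ = 2!·0!·4!/7! = 1/105; Racah Σ t=2..2: t=2:+1/8 = 1/8; ⇒ 3j(1 3 2; -1 1 0)² = 2/35, sgn +1
I_A²/I_B² = (8/105)/(2/35) = 4/3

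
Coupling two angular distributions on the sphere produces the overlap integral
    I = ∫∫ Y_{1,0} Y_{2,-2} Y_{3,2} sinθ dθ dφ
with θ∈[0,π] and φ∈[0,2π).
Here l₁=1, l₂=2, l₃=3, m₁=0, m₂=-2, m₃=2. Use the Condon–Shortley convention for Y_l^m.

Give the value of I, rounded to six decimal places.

0.184674

m-sum 0 ✓  L=6 even ✓  1≤3≤3 ✓
Π(2lᵢ+1) = 3×5×7 = 105
triangle coeff Δ(1,2,3) = 1/105
Σ_t [0,0]: t=0:+1/4 = 1/4
(3j)²=3/35 [(1 2 3; 0 0 0)], sign=-1
Σ_t [0,0]: t=0:+1/24 = 1/24
(3j)²=1/21 [(1 2 3; 0 -2 2)], sign=-1
⇒ 4πI² = 3/7
I = (+1)√(3/7/(4π)) = 0.18467439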